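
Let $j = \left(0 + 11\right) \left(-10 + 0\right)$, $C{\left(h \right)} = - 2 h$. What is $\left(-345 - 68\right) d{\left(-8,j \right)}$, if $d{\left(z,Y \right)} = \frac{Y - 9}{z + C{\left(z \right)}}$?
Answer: $\frac{49147}{8} \approx 6143.4$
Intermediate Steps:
$j = -110$ ($j = 11 \left(-10\right) = -110$)
$d{\left(z,Y \right)} = - \frac{-9 + Y}{z}$ ($d{\left(z,Y \right)} = \frac{Y - 9}{z - 2 z} = \frac{-9 + Y}{\left(-1\right) z} = \left(-9 + Y\right) \left(- \frac{1}{z}\right) = - \frac{-9 + Y}{z}$)
$\left(-345 - 68\right) d{\left(-8,j \right)} = \left(-345 - 68\right) \frac{9 - -110}{-8} = - 413 \left(- \frac{9 + 110}{8}\right) = - 413 \left(\left(- \frac{1}{8}\right) 119\right) = \left(-413\right) \left(- \frac{119}{8}\right) = \frac{49147}{8}$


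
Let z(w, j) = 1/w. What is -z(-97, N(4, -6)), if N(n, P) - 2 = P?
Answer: 1/97 ≈ 0.010309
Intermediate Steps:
N(n, P) = 2 + P
-z(-97, N(4, -6)) = -1/(-97) = -1*(-1/97) = 1/97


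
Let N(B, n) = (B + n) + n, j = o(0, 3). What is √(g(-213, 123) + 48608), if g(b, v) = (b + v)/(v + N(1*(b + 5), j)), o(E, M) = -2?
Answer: √385031978/89 ≈ 220.47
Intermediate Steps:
j = -2
N(B, n) = B + 2*n
g(b, v) = (b + v)/(1 + b + v) (g(b, v) = (b + v)/(v + (1*(b + 5) + 2*(-2))) = (b + v)/(v + (1*(5 + b) - 4)) = (b + v)/(v + ((5 + b) - 4)) = (b + v)/(v + (1 + b)) = (b + v)/(1 + b + v))
√(g(-213, 123) + 48608) = √((-213 + 123)/(1 - 213 + 123) + 48608) = √(-90/(-89) + 48608) = √(-1/89*(-90) + 48608) = √(90/89 + 48608) = √(4326202/89) = √385031978/89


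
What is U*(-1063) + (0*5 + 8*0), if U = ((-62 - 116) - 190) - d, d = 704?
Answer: 1139536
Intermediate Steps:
U = -1072 (U = ((-62 - 116) - 190) - 1*704 = (-178 - 190) - 704 = -368 - 704 = -1072)
U*(-1063) + (0*5 + 8*0) = -1072*(-1063) + (0*5 + 8*0) = 1139536 + (0 + 0) = 1139536 + 0 = 1139536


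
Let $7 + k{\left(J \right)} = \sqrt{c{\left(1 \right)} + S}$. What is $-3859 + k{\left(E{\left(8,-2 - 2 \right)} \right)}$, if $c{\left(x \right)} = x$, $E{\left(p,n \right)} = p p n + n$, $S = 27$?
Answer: $-3866 + 2 \sqrt{7} \approx -3860.7$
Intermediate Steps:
$E{\left(p,n \right)} = n + n p^{2}$ ($E{\left(p,n \right)} = p^{2} n + n = n p^{2} + n = n + n p^{2}$)
$k{\left(J \right)} = -7 + 2 \sqrt{7}$ ($k{\left(J \right)} = -7 + \sqrt{1 + 27} = -7 + \sqrt{28} = -7 + 2 \sqrt{7}$)
$-3859 + k{\left(E{\left(8,-2 - 2 \right)} \right)} = -3859 - \left(7 - 2 \sqrt{7}\right) = -3866 + 2 \sqrt{7}$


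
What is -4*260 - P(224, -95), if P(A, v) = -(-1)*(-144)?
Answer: -896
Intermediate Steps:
P(A, v) = -144 (P(A, v) = -1*144 = -144)
-4*260 - P(224, -95) = -4*260 - 1*(-144) = -1040 + 144 = -896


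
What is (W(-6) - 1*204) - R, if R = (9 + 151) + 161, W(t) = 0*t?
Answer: -525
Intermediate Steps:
W(t) = 0
R = 321 (R = 160 + 161 = 321)
(W(-6) - 1*204) - R = (0 - 1*204) - 1*321 = (0 - 204) - 321 = -204 - 321 = -525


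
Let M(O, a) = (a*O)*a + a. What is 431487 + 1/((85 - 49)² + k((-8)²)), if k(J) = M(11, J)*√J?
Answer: 156308754673/362256 ≈ 4.3149e+5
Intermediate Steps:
M(O, a) = a + O*a² (M(O, a) = (O*a)*a + a = O*a² + a = a + O*a²)
k(J) = J^(3/2)*(1 + 11*J) (k(J) = (J*(1 + 11*J))*√J = J^(3/2)*(1 + 11*J))
431487 + 1/((85 - 49)² + k((-8)²)) = 431487 + 1/((85 - 49)² + ((-8)²)^(3/2)*(1 + 11*(-8)²)) = 431487 + 1/(36² + 64^(3/2)*(1 + 11*64)) = 431487 + 1/(1296 + 512*(1 + 704)) = 431487 + 1/(1296 + 512*705) = 431487 + 1/(1296 + 360960) = 431487 + 1/362256 = 156308754673/362256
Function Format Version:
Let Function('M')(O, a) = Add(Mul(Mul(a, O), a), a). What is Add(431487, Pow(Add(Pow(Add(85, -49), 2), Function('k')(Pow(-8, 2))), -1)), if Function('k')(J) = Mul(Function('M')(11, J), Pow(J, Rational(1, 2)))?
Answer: Rational(156308754673, 362256) ≈ 4.3149e+5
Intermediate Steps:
Function('M')(O, a) = Add(a, Mul(O, Pow(a, 2))) (Function('M')(O, a) = Add(Mul(Mul(O, a), a), a) = Add(Mul(O, Pow(a, 2)), a) = Add(a, Mul(O, Pow(a, 2))))
Function('k')(J) = Mul(Pow(J, Rational(3, 2)), Add(1, Mul(11, J))) (Function('k')(J) = Mul(Mul(J, Add(1, Mul(11, J))), Pow(J, Rational(1, 2))) = Mul(Pow(J, Rational(3, 2)), Add(1, Mul(11, J))))
Add(431487, Pow(Add(Pow(Add(85, -49), 2), Function('k')(Pow(-8, 2))), -1)) = Add(431487, Pow(Add(Pow(Add(85, -49), 2), Mul(Pow(Pow(-8, 2), Rational(3, 2)), Add(1, Mul(11, Pow(-8, 2))))), -1)) = Add(431487, Pow(Add(Pow(36, 2), Mul(Pow(64, Rational(3, 2)), Add(1, Mul(11, 64)))), -1)) = Add(431487, Pow(Add(1296, Mul(512, Add(1, 704))), -1)) = Add(431487, Pow(Add(1296, Mul(512, 705)), -1)) = Add(431487, Pow(Add(1296, 360960), -1)) = Add(431487, Pow(362256, -1)) = Add(431487, Rational(1, 362256)) = Rational(156308754673, 362256)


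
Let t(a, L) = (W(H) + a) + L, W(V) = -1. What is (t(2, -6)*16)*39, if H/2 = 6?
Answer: -3120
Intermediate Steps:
H = 12 (H = 2*6 = 12)
t(a, L) = -1 + L + a (t(a, L) = (-1 + a) + L = -1 + L + a)
(t(2, -6)*16)*39 = ((-1 - 6 + 2)*16)*39 = -5*16*39 = -80*39 = -3120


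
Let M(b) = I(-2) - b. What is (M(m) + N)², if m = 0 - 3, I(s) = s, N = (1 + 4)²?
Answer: 676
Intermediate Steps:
N = 25 (N = 5² = 25)
m = -3
M(b) = -2 - b
(M(m) + N)² = ((-2 - 1*(-3)) + 25)² = ((-2 + 3) + 25)² = (1 + 25)² = 26² = 676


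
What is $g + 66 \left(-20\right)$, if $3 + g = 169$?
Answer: $-1154$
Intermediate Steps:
$g = 166$ ($g = -3 + 169 = 166$)
$g + 66 \left(-20\right) = 166 + 66 \left(-20\right) = 166 - 1320 = -1154$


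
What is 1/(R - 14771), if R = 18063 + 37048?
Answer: 1/40340 ≈ 2.4789e-5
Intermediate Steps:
R = 55111
1/(R - 14771) = 1/(55111 - 14771) = 1/40340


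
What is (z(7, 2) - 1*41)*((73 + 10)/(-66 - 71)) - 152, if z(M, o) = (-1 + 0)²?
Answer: -17504/137 ≈ -127.77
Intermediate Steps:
z(M, o) = 1 (z(M, o) = (-1)² = 1)
(z(7, 2) - 1*41)*((73 + 10)/(-66 - 71)) - 152 = (1 - 1*41)*((73 + 10)/(-66 - 71)) - 152 = (1 - 41)*(83/(-137)) - 152 = -3320*(-1)/137 - 152 = -40*(-83/137) - 152 = 3320/137 - 152 = -17504/137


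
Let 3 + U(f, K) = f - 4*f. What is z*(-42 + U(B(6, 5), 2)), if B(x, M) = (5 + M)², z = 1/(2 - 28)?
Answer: 345/26 ≈ 13.269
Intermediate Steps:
z = -1/26 (z = 1/(-26) = -1/26 ≈ -0.038462)
U(f, K) = -3 - 3*f (U(f, K) = -3 + (f - 4*f) = -3 - 3*f)
z*(-42 + U(B(6, 5), 2)) = -(-42 + (-3 - 3*(5 + 5)²))/26 = -(-42 + (-3 - 3*10²))/26 = -(-42 + (-3 - 3*100))/26 = -(-42 + (-3 - 300))/26 = -(-42 - 303)/26 = -1/26*(-345) = 345/26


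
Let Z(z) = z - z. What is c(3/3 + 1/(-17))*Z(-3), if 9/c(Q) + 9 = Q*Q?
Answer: 0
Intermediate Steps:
Z(z) = 0
c(Q) = 9/(-9 + Q**2) (c(Q) = 9/(-9 + Q*Q) = 9/(-9 + Q**2))
c(3/3 + 1/(-17))*Z(-3) = (9/(-9 + (3/3 + 1/(-17))**2))*0 = (9/(-9 + (3*(1/3) + 1*(-1/17))**2))*0 = (9/(-9 + (1 - 1/17)**2))*0 = (9/(-9 + (16/17)**2))*0 = (9/(-9 + 256/289))*0 = (9/(-2345/289))*0 = (9*(-289/2345))*0 = -2601/2345*0 = 0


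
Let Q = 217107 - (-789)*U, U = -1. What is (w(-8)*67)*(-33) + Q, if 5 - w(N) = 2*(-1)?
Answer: 200841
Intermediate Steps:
w(N) = 7 (w(N) = 5 - 2*(-1) = 5 - 1*(-2) = 5 + 2 = 7)
Q = 216318 (Q = 217107 - (-789)*(-1) = 217107 - 1*789 = 217107 - 789 = 216318)
(w(-8)*67)*(-33) + Q = (7*67)*(-33) + 216318 = 469*(-33) + 216318 = -15477 + 216318 = 200841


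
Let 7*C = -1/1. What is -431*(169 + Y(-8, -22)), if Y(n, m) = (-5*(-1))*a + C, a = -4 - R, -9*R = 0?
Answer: -449102/7 ≈ -64157.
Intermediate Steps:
R = 0 (R = -⅑*0 = 0)
a = -4 (a = -4 - 1*0 = -4 + 0 = -4)
C = -⅐ (C = (-1/1)/7 = (-1*1)/7 = (⅐)*(-1) = -⅐ ≈ -0.14286)
Y(n, m) = -141/7 (Y(n, m) = -5*(-1)*(-4) - ⅐ = 5*(-4) - ⅐ = -20 - ⅐ = -141/7)
-431*(169 + Y(-8, -22)) = -431*(169 - 141/7) = -431*1042/7 = -449102/7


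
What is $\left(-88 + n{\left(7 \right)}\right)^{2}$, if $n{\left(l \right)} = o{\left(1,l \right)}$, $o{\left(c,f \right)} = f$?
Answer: $6561$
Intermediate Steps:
$n{\left(l \right)} = l$
$\left(-88 + n{\left(7 \right)}\right)^{2} = \left(-88 + 7\right)^{2} = \left(-81\right)^{2} = 6561$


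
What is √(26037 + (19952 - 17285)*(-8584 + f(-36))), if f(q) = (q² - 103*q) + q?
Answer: I*√9617835 ≈ 3101.3*I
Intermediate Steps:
f(q) = q² - 102*q
√(26037 + (19952 - 17285)*(-8584 + f(-36))) = √(26037 + (19952 - 17285)*(-8584 - 36*(-102 - 36))) = √(26037 + 2667*(-8584 - 36*(-138))) = √(26037 + 2667*(-8584 + 4968)) = √(26037 + 2667*(-3616)) = √(26037 - 9643872) = √(-9617835) = I*√9617835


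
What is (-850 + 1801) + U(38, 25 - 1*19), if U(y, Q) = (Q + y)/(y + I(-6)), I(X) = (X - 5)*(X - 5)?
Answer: 151253/159 ≈ 951.28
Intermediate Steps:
I(X) = (-5 + X)**2 (I(X) = (-5 + X)*(-5 + X) = (-5 + X)**2)
U(y, Q) = (Q + y)/(121 + y) (U(y, Q) = (Q + y)/(y + (-5 - 6)**2) = (Q + y)/(y + (-11)**2) = (Q + y)/(y + 121) = (Q + y)/(121 + y))
(-850 + 1801) + U(38, 25 - 1*19) = (-850 + 1801) + ((25 - 1*19) + 38)/(121 + 38) = 951 + ((25 - 19) + 38)/159 = 951 + (6 + 38)/159 = 951 + (1/159)*44 = 951 + 44/159 = 151253/159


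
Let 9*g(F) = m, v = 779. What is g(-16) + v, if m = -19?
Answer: 6992/9 ≈ 776.89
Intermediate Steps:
g(F) = -19/9 (g(F) = (⅑)*(-19) = -19/9)
g(-16) + v = -19/9 + 779 = 6992/9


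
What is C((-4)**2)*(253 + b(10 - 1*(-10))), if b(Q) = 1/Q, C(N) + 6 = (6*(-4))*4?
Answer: -258111/10 ≈ -25811.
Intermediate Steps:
C(N) = -102 (C(N) = -6 + (6*(-4))*4 = -6 - 24*4 = -6 - 96 = -102)
C((-4)**2)*(253 + b(10 - 1*(-10))) = -102*(253 + 1/(10 - 1*(-10))) = -102*(253 + 1/(10 + 10)) = -102*(253 + 1/20) = -102*5061/20 = -258111/10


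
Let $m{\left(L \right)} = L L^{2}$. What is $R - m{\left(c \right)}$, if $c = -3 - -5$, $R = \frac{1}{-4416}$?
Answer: $- \frac{35329}{4416} \approx -8.0002$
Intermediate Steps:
$R = - \frac{1}{4416} \approx -0.00022645$
$c = 2$ ($c = -3 + \left(9 - 4\right) = -3 + 5 = 2$)
$m{\left(L \right)} = L^{3}$
$R - m{\left(c \right)} = - \frac{1}{4416} - 2^{3} = - \frac{1}{4416} - 8 = - \frac{35329}{4416}$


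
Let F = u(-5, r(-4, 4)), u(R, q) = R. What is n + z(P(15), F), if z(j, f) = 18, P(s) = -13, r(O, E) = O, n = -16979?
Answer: -16961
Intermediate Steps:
F = -5
n + z(P(15), F) = -16979 + 18 = -16961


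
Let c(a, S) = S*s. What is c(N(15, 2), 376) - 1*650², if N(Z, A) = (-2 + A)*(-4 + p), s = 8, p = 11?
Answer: -419492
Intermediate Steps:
N(Z, A) = -14 + 7*A (N(Z, A) = (-2 + A)*(-4 + 11) = (-2 + A)*7 = -14 + 7*A)
c(a, S) = 8*S (c(a, S) = S*8 = 8*S)
c(N(15, 2), 376) - 1*650² = 8*376 - 1*650² = 3008 - 1*422500 = 3008 - 422500 = -419492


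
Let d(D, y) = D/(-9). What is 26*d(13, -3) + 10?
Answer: -248/9 ≈ -27.556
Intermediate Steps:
d(D, y) = -D/9 (d(D, y) = D*(-⅑) = -D/9)
26*d(13, -3) + 10 = 26*(-⅑*13) + 10 = 26*(-13/9) + 10 = -338/9 + 10 = -248/9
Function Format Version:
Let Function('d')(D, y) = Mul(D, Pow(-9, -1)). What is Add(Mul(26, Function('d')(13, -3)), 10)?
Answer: Rational(-248, 9) ≈ -27.556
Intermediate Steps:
Function('d')(D, y) = Mul(Rational(-1, 9), D) (Function('d')(D, y) = Mul(D, Rational(-1, 9)) = Mul(Rational(-1, 9), D))
Add(Mul(26, Function('d')(13, -3)), 10) = Add(Mul(26, Mul(Rational(-1, 9), 13)), 10) = Add(Mul(26, Rational(-13, 9)), 10) = Add(Rational(-338, 9), 10) = Rational(-248, 9)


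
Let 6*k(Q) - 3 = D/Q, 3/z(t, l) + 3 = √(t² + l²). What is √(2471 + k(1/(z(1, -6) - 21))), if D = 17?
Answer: √(3134852 - 414626*√37)/(2*√(325 - 43*√37)) ≈ 49.140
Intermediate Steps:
z(t, l) = 3/(-3 + √(l² + t²)) (z(t, l) = 3/(-3 + √(t² + l²)) = 3/(-3 + √(l² + t²)))
k(Q) = ½ + 17/(6*Q) (k(Q) = ½ + (17/Q)/6 = ½ + 17/(6*Q))
√(2471 + k(1/(z(1, -6) - 21))) = √(2471 + (17 + 3/(3/(-3 + √((-6)² + 1²)) - 21))/(6*(1/(3/(-3 + √((-6)² + 1²)) - 21)))) = √(2471 + (17 + 3/(3/(-3 + √(36 + 1)) - 21))/(6*(1/(3/(-3 + √(36 + 1)) - 21)))) = √(2471 + (17 + 3/(3/(-3 + √37) - 21))/(6*(1/(3/(-3 + √37) - 21)))) = √(2471 + (17 + 3/(-21 + 3/(-3 + √37)))/(6*(1/(-21 + 3/(-3 + √37))))) = √(2471 + (-21 + 3/(-3 + √37))*(17 + 3/(-21 + 3/(-3 + √37)))/6)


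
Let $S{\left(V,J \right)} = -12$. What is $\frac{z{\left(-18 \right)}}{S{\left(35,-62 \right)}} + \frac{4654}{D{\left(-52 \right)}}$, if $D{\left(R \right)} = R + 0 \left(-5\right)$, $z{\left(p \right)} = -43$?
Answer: $- \frac{1031}{12} \approx -85.917$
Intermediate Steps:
$D{\left(R \right)} = R$ ($D{\left(R \right)} = R + 0 = R$)
$\frac{z{\left(-18 \right)}}{S{\left(35,-62 \right)}} + \frac{4654}{D{\left(-52 \right)}} = - \frac{43}{-12} + \frac{4654}{-52} = \left(-43\right) \left(- \frac{1}{12}\right) + 4654 \left(- \frac{1}{52}\right) = \frac{43}{12} - \frac{179}{2} = - \frac{1031}{12}$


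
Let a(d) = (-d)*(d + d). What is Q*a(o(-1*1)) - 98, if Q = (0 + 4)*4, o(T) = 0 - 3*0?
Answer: -98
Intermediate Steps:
o(T) = 0 (o(T) = 0 + 0 = 0)
Q = 16 (Q = 4*4 = 16)
a(d) = -2*d**2 (a(d) = (-d)*(2*d) = -2*d**2)
Q*a(o(-1*1)) - 98 = 16*(-2*0**2) - 98 = 16*(-2*0) - 98 = 16*0 - 98 = 0 - 98 = -98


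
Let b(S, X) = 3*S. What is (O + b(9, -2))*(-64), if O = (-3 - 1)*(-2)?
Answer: -2240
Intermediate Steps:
O = 8 (O = -4*(-2) = 8)
(O + b(9, -2))*(-64) = (8 + 3*9)*(-64) = (8 + 27)*(-64) = 35*(-64) = -2240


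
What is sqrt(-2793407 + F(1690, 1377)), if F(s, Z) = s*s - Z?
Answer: 2*sqrt(15329) ≈ 247.62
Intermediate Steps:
F(s, Z) = s**2 - Z
sqrt(-2793407 + F(1690, 1377)) = sqrt(-2793407 + (1690**2 - 1*1377)) = sqrt(-2793407 + (2856100 - 1377)) = sqrt(-2793407 + 2854723) = sqrt(61316) = 2*sqrt(15329)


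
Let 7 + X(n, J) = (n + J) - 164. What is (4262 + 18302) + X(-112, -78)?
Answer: 22203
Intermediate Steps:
X(n, J) = -171 + J + n (X(n, J) = -7 + ((n + J) - 164) = -7 + ((J + n) - 164) = -7 + (-164 + J + n) = -171 + J + n)
(4262 + 18302) + X(-112, -78) = (4262 + 18302) + (-171 - 78 - 112) = 22564 - 361 = 22203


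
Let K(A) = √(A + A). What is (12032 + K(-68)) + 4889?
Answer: 16921 + 2*I*√34 ≈ 16921.0 + 11.662*I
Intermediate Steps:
K(A) = √2*√A (K(A) = √(2*A) = √2*√A)
(12032 + K(-68)) + 4889 = (12032 + √2*√(-68)) + 4889 = (12032 + √2*(2*I*√17)) + 4889 = (12032 + 2*I*√34) + 4889 = 16921 + 2*I*√34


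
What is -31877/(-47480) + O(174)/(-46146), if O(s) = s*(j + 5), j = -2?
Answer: 241035247/365168680 ≈ 0.66007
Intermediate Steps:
O(s) = 3*s (O(s) = s*(-2 + 5) = s*3 = 3*s)
-31877/(-47480) + O(174)/(-46146) = -31877/(-47480) + (3*174)/(-46146) = -31877*(-1/47480) + 522*(-1/46146) = 31877/47480 - 87/7691 = 241035247/365168680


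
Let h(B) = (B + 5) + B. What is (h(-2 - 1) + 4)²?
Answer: 9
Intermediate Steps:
h(B) = 5 + 2*B (h(B) = (5 + B) + B = 5 + 2*B)
(h(-2 - 1) + 4)² = ((5 + 2*(-2 - 1)) + 4)² = ((5 + 2*(-3)) + 4)² = ((5 - 6) + 4)² = (-1 + 4)² = 3² = 9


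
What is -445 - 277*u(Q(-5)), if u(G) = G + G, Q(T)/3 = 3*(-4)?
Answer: 19499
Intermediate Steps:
Q(T) = -36 (Q(T) = 3*(3*(-4)) = 3*(-12) = -36)
u(G) = 2*G
-445 - 277*u(Q(-5)) = -445 - 554*(-36) = -445 - 277*(-72) = -445 + 19944 = 19499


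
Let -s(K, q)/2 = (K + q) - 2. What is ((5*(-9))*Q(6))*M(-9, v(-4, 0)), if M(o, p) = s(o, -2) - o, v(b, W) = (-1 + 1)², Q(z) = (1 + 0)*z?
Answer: -9450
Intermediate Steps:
Q(z) = z (Q(z) = 1*z = z)
v(b, W) = 0 (v(b, W) = 0² = 0)
s(K, q) = 4 - 2*K - 2*q (s(K, q) = -2*((K + q) - 2) = -2*(-2 + K + q) = 4 - 2*K - 2*q)
M(o, p) = 8 - 3*o (M(o, p) = (4 - 2*o - 2*(-2)) - o = (4 - 2*o + 4) - o = (8 - 2*o) - o = 8 - 3*o)
((5*(-9))*Q(6))*M(-9, v(-4, 0)) = ((5*(-9))*6)*(8 - 3*(-9)) = (-45*6)*(8 + 27) = -270*35 = -9450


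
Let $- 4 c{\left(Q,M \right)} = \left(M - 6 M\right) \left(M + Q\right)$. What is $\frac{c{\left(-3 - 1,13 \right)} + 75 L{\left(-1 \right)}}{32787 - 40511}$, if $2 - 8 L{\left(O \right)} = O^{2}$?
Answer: $- \frac{1245}{61792} \approx -0.020148$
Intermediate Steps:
$L{\left(O \right)} = \frac{1}{4} - \frac{O^{2}}{8}$
$c{\left(Q,M \right)} = \frac{5 M \left(M + Q\right)}{4}$ ($c{\left(Q,M \right)} = - \frac{\left(M - 6 M\right) \left(M + Q\right)}{4} = - \frac{- 5 M \left(M + Q\right)}{4} = - \frac{\left(-5\right) M \left(M + Q\right)}{4} = \frac{5 M \left(M + Q\right)}{4}$)
$\frac{c{\left(-3 - 1,13 \right)} + 75 L{\left(-1 \right)}}{32787 - 40511} = \frac{\frac{5}{4} \cdot 13 \left(13 - 4\right) + 75 \left(\frac{1}{4} - \frac{\left(-1\right)^{2}}{8}\right)}{32787 - 40511} = \frac{\frac{5}{4} \cdot 13 \left(13 - 4\right) + 75 \left(\frac{1}{4} - \frac{1}{8}\right)}{32787 - 40511} = \frac{\frac{5}{4} \cdot 13 \cdot 9 + 75 \left(\frac{1}{4} - \frac{1}{8}\right)}{-7724} = \left(\frac{585}{4} + 75 \cdot \frac{1}{8}\right) \left(- \frac{1}{7724}\right) = \left(\frac{585}{4} + \frac{75}{8}\right) \left(- \frac{1}{7724}\right) = \frac{1245}{8} \left(- \frac{1}{7724}\right) = - \frac{1245}{61792}$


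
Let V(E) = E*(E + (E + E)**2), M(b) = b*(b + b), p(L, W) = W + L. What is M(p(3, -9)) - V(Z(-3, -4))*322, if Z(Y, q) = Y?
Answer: 31950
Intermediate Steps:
p(L, W) = L + W
M(b) = 2*b**2 (M(b) = b*(2*b) = 2*b**2)
V(E) = E*(E + 4*E**2) (V(E) = E*(E + (2*E)**2) = E*(E + 4*E**2))
M(p(3, -9)) - V(Z(-3, -4))*322 = 2*(3 - 9)**2 - (-3)**2*(1 + 4*(-3))*322 = 2*(-6)**2 - 9*(1 - 12)*322 = 2*36 - 9*(-11)*322 = 72 - (-99)*322 = 72 - 1*(-31878) = 72 + 31878 = 31950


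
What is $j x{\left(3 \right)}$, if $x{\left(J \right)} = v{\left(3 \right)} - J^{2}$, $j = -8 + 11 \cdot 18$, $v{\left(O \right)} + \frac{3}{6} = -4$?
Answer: $-2565$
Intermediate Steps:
$v{\left(O \right)} = - \frac{9}{2}$ ($v{\left(O \right)} = - \frac{1}{2} - 4 = - \frac{9}{2}$)
$j = 190$ ($j = -8 + 198 = 190$)
$x{\left(J \right)} = - \frac{9}{2} - J^{2}$
$j x{\left(3 \right)} = 190 \left(- \frac{9}{2} - 3^{2}\right) = 190 \left(- \frac{9}{2} - 9\right) = 190 \left(- \frac{27}{2}\right) = -2565$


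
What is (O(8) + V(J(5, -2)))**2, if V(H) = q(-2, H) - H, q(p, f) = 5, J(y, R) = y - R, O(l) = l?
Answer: 36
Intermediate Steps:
V(H) = 5 - H
(O(8) + V(J(5, -2)))**2 = (8 + (5 - (5 - 1*(-2))))**2 = (8 + (5 - (5 + 2)))**2 = (8 + (5 - 1*7))**2 = (8 + (5 - 7))**2 = (8 - 2)**2 = 6**2 = 36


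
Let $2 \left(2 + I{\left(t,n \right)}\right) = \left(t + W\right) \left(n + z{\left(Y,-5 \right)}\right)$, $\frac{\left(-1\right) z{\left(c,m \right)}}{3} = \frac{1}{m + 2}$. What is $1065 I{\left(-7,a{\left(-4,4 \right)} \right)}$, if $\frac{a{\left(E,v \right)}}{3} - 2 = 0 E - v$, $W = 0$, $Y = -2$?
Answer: $\frac{33015}{2} \approx 16508.0$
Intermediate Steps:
$a{\left(E,v \right)} = 6 - 3 v$ ($a{\left(E,v \right)} = 6 + 3 \left(0 E - v\right) = 6 + 3 \left(0 - v\right) = 6 + 3 \left(- v\right) = 6 - 3 v$)
$z{\left(c,m \right)} = - \frac{3}{2 + m}$ ($z{\left(c,m \right)} = - \frac{3}{m + 2} = - \frac{3}{2 + m}$)
$I{\left(t,n \right)} = -2 + \frac{t \left(1 + n\right)}{2}$ ($I{\left(t,n \right)} = -2 + \frac{\left(t + 0\right) \left(n - \frac{3}{2 - 5}\right)}{2} = -2 + \frac{t \left(n - \frac{3}{-3}\right)}{2} = -2 + \frac{t \left(n - -1\right)}{2} = -2 + \frac{t \left(n + 1\right)}{2} = -2 + \frac{t \left(1 + n\right)}{2}$)
$1065 I{\left(-7,a{\left(-4,4 \right)} \right)} = 1065 \left(-2 + \frac{1}{2} \left(-7\right) + \frac{1}{2} \left(6 - 12\right) \left(-7\right)\right) = 1065 \left(-2 - \frac{7}{2} + \frac{1}{2} \left(6 - 12\right) \left(-7\right)\right) = 1065 \left(-2 - \frac{7}{2} + \frac{1}{2} \left(-6\right) \left(-7\right)\right) = 1065 \left(-2 - \frac{7}{2} + 21\right) = 1065 \cdot \frac{31}{2} = \frac{33015}{2}$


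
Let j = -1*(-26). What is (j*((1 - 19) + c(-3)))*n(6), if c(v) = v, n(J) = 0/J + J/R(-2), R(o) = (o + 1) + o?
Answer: 1092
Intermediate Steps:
R(o) = 1 + 2*o (R(o) = (1 + o) + o = 1 + 2*o)
n(J) = -J/3 (n(J) = 0/J + J/(1 + 2*(-2)) = 0 + J/(1 - 4) = 0 + J/(-3) = 0 + J*(-⅓) = 0 - J/3 = -J/3)
j = 26
(j*((1 - 19) + c(-3)))*n(6) = (26*((1 - 19) - 3))*(-⅓*6) = (26*(-18 - 3))*(-2) = (26*(-21))*(-2) = -546*(-2) = 1092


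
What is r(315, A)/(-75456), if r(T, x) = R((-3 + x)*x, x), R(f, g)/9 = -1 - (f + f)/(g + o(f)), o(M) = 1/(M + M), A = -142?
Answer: -1689944841/49025934656 ≈ -0.034470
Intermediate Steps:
o(M) = 1/(2*M)
R(f, g) = -9 - 18*f/(g + 1/(2*f)) (R(f, g) = 9*(-1 - (f + f)/(g + 1/(2*f))) = 9*(-1 - 2*f/(g + 1/(2*f))) = -9 - 18*f/(g + 1/(2*f)))
r(T, x) = 9*(-1 - 2*x*(-3 + x)*(x + 2*x*(-3 + x)))/(1 + 2*x²*(-3 + x)) (r(T, x) = 9*(-1 - 2*(-3 + x)*x*(x + 2*((-3 + x)*x)))/(1 + 2*((-3 + x)*x)*x) = 9*(-1 - 2*x*(-3 + x)*(x + 2*(x*(-3 + x))))/(1 + 2*(x*(-3 + x))*x) = 9*(-1 - 2*x*(-3 + x)*(x + 2*x*(-3 + x)))/(1 + 2*x²*(-3 + x)))
r(315, A)/(-75456) = (9*(-1 - 2*(-142)²*(-5 + 2*(-142))*(-3 - 142))/(1 + 2*(-142)²*(-3 - 142)))/(-75456) = (9*(-1 - 2*20164*(-5 - 284)*(-145))/(1 + 2*20164*(-145)))*(-1/75456) = (9*(-1 - 2*20164*(-289)*(-145))/(1 - 5847560))*(-1/75456) = (9*(-1 - 1689944840)/(-5847559))*(-1/75456) = (9*(-1/5847559)*(-1689944841))*(-1/75456) = (15209503569/5847559)*(-1/75456) = -1689944841/49025934656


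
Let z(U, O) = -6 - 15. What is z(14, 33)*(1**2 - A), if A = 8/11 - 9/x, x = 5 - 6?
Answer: 2016/11 ≈ 183.27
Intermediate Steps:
x = -1
A = 107/11 (A = 8/11 - 9/(-1) = 8*(1/11) - 9*(-1) = 8/11 + 9 = 107/11 ≈ 9.7273)
z(U, O) = -21
z(14, 33)*(1**2 - A) = -21*(1**2 - 1*107/11) = -21*(1 - 107/11) = -21*(-96/11) = 2016/11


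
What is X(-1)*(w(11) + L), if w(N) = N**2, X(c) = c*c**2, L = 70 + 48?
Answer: -239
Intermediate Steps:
L = 118
X(c) = c**3
X(-1)*(w(11) + L) = (-1)**3*(11**2 + 118) = -(121 + 118) = -1*239 = -239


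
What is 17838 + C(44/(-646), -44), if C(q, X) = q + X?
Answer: 5747440/323 ≈ 17794.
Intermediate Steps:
C(q, X) = X + q
17838 + C(44/(-646), -44) = 17838 + (-44 + 44/(-646)) = 17838 + (-44 + 44*(-1/646)) = 17838 + (-44 - 22/323) = 17838 - 14234/323 = 5747440/323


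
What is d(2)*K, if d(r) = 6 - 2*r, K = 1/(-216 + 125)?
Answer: -2/91 ≈ -0.021978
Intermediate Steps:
K = -1/91 (K = 1/(-91) = -1/91 ≈ -0.010989)
d(2)*K = (6 - 2*2)*(-1/91) = (6 - 4)*(-1/91) = 2*(-1/91) = -2/91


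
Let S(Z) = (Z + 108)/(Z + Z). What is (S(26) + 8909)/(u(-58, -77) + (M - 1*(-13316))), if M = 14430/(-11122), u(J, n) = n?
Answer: 1288489261/1913986464 ≈ 0.67320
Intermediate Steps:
S(Z) = (108 + Z)/(2*Z) (S(Z) = (108 + Z)/((2*Z)) = (108 + Z)*(1/(2*Z)) = (108 + Z)/(2*Z))
M = -7215/5561 (M = 14430*(-1/11122) = -7215/5561 ≈ -1.2974)
(S(26) + 8909)/(u(-58, -77) + (M - 1*(-13316))) = ((½)*(108 + 26)/26 + 8909)/(-77 + (-7215/5561 - 1*(-13316))) = ((½)*(1/26)*134 + 8909)/(-77 + (-7215/5561 + 13316)) = (67/26 + 8909)/(-77 + 74043061/5561) = 231701/(26*(73614864/5561)) = (231701/26)*(5561/73614864) = 1288489261/1913986464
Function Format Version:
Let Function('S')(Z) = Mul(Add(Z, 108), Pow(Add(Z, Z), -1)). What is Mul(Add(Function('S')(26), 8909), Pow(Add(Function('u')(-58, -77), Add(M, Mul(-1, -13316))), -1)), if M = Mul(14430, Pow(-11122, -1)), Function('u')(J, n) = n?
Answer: Rational(1288489261, 1913986464) ≈ 0.67320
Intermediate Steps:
Function('S')(Z) = Mul(Rational(1, 2), Pow(Z, -1), Add(108, Z)) (Function('S')(Z) = Mul(Add(108, Z), Pow(Mul(2, Z), -1)) = Mul(Add(108, Z), Mul(Rational(1, 2), Pow(Z, -1))) = Mul(Rational(1, 2), Pow(Z, -1), Add(108, Z)))
M = Rational(-7215, 5561) (M = Mul(14430, Rational(-1, 11122)) = Rational(-7215, 5561) ≈ -1.2974)
Mul(Add(Function('S')(26), 8909), Pow(Add(Function('u')(-58, -77), Add(M, Mul(-1, -13316))), -1)) = Mul(Add(Mul(Rational(1, 2), Pow(26, -1), Add(108, 26)), 8909), Pow(Add(-77, Add(Rational(-7215, 5561), Mul(-1, -13316))), -1)) = Mul(Add(Mul(Rational(1, 2), Rational(1, 26), 134), 8909), Pow(Add(-77, Add(Rational(-7215, 5561), 13316)), -1)) = Mul(Add(Rational(67, 26), 8909), Pow(Add(-77, Rational(74043061, 5561)), -1)) = Mul(Rational(231701, 26), Pow(Rational(73614864, 5561), -1)) = Mul(Rational(231701, 26), Rational(5561, 73614864)) = Rational(1288489261, 1913986464)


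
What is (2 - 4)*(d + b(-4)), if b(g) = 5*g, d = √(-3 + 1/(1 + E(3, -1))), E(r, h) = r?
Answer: 40 - I*√11 ≈ 40.0 - 3.3166*I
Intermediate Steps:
d = I*√11/2 (d = √(-3 + 1/(1 + 3)) = √(-3 + 1/4) = √(-3 + ¼) = √(-11/4) = I*√11/2 ≈ 1.6583*I)
(2 - 4)*(d + b(-4)) = (2 - 4)*(I*√11/2 + 5*(-4)) = -2*(I*√11/2 - 20) = -2*(-20 + I*√11/2) = 40 - I*√11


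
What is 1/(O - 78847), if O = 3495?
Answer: -1/75352 ≈ -1.3271e-5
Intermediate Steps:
1/(O - 78847) = 1/(3495 - 78847) = 1/(-75352) = -1/75352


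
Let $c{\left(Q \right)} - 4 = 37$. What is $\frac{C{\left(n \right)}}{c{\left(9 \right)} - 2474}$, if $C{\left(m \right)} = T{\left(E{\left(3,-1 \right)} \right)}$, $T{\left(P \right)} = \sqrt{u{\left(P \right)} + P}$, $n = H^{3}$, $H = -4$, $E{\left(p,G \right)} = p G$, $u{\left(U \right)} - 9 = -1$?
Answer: $- \frac{\sqrt{5}}{2433} \approx -0.00091906$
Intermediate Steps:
$u{\left(U \right)} = 8$ ($u{\left(U \right)} = 9 - 1 = 8$)
$c{\left(Q \right)} = 41$ ($c{\left(Q \right)} = 4 + 37 = 41$)
$E{\left(p,G \right)} = G p$
$n = -64$ ($n = \left(-4\right)^{3} = -64$)
$T{\left(P \right)} = \sqrt{8 + P}$
$C{\left(m \right)} = \sqrt{5}$ ($C{\left(m \right)} = \sqrt{8 - 3} = \sqrt{5}$)
$\frac{C{\left(n \right)}}{c{\left(9 \right)} - 2474} = \frac{\sqrt{5}}{41 - 2474} = \frac{\sqrt{5}}{-2433} = \sqrt{5} \left(- \frac{1}{2433}\right) = - \frac{\sqrt{5}}{2433}$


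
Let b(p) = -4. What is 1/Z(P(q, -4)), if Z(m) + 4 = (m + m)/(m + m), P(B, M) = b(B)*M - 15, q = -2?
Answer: -⅓ ≈ -0.33333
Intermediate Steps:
P(B, M) = -15 - 4*M (P(B, M) = -4*M - 15 = -15 - 4*M)
Z(m) = -3 (Z(m) = -4 + (m + m)/(m + m) = -4 + (2*m)/((2*m)) = -4 + (2*m)*(1/(2*m)) = -4 + 1 = -3)
1/Z(P(q, -4)) = 1/(-3) = -⅓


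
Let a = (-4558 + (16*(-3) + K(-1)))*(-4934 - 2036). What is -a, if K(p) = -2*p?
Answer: -32089880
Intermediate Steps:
a = 32089880 (a = (-4558 + (16*(-3) - 2*(-1)))*(-4934 - 2036) = (-4558 + (-48 + 2))*(-6970) = (-4558 - 46)*(-6970) = -4604*(-6970) = 32089880)
-a = -1*32089880 = -32089880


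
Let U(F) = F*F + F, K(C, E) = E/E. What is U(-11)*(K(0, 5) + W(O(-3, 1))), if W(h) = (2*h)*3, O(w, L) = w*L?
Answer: -1870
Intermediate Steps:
O(w, L) = L*w
W(h) = 6*h
K(C, E) = 1
U(F) = F + F² (U(F) = F² + F = F + F²)
U(-11)*(K(0, 5) + W(O(-3, 1))) = (-11*(1 - 11))*(1 + 6*(1*(-3))) = (-11*(-10))*(1 + 6*(-3)) = 110*(1 - 18) = 110*(-17) = -1870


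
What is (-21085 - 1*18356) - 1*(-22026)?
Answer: -17415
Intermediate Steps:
(-21085 - 1*18356) - 1*(-22026) = (-21085 - 18356) + 22026 = -39441 + 22026 = -17415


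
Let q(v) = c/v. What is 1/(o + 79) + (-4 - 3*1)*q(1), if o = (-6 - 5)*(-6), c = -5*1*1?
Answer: 5076/145 ≈ 35.007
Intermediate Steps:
c = -5 (c = -5*1 = -5)
q(v) = -5/v
o = 66 (o = -11*(-6) = 66)
1/(o + 79) + (-4 - 3*1)*q(1) = 1/(66 + 79) + (-4 - 3*1)*(-5/1) = 1/145 + (-4 - 3)*(-5*1) = 1/145 - 7*(-5) = 1/145 + 35 = 5076/145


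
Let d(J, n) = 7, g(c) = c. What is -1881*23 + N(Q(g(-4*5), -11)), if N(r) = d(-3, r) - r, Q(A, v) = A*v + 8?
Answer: -43484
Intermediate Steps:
Q(A, v) = 8 + A*v
N(r) = 7 - r
-1881*23 + N(Q(g(-4*5), -11)) = -1881*23 + (7 - (8 - 4*5*(-11))) = -43263 + (7 - (8 - 20*(-11))) = -43263 + (7 - (8 + 220)) = -43263 + (7 - 1*228) = -43263 + (7 - 228) = -43263 - 221 = -43484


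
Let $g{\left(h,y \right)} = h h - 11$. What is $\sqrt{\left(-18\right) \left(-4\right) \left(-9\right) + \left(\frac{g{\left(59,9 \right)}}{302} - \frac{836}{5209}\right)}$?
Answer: $\frac{i \sqrt{393892113836827}}{786559} \approx 25.232 i$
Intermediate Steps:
$g{\left(h,y \right)} = -11 + h^{2}$ ($g{\left(h,y \right)} = h^{2} - 11 = -11 + h^{2}$)
$\sqrt{\left(-18\right) \left(-4\right) \left(-9\right) + \left(\frac{g{\left(59,9 \right)}}{302} - \frac{836}{5209}\right)} = \sqrt{\left(-18\right) \left(-4\right) \left(-9\right) - \left(\frac{836}{5209} - \frac{-11 + 59^{2}}{302}\right)} = \sqrt{72 \left(-9\right) - \left(\frac{836}{5209} - \left(-11 + 3481\right) \frac{1}{302}\right)} = \sqrt{-648 + \left(3470 \cdot \frac{1}{302} - \frac{836}{5209}\right)} = \sqrt{-648 + \left(\frac{1735}{151} - \frac{836}{5209}\right)} = \sqrt{-648 + \frac{8911379}{786559}} = \sqrt{- \frac{500778853}{786559}} = \frac{i \sqrt{393892113836827}}{786559}$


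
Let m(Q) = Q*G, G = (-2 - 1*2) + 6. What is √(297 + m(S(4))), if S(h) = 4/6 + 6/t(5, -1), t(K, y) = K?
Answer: √67665/15 ≈ 17.342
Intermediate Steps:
S(h) = 28/15 (S(h) = 4/6 + 6/5 = 4*(⅙) + 6*(⅕) = ⅔ + 6/5 = 28/15)
G = 2 (G = (-2 - 2) + 6 = -4 + 6 = 2)
m(Q) = 2*Q (m(Q) = Q*2 = 2*Q)
√(297 + m(S(4))) = √(297 + 2*(28/15)) = √(297 + 56/15) = √(4511/15) = √67665/15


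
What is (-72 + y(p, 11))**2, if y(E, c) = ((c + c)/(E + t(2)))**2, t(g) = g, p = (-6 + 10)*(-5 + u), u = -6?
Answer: 1000520161/194481 ≈ 5144.6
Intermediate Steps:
p = -44 (p = (-6 + 10)*(-5 - 6) = 4*(-11) = -44)
y(E, c) = 4*c**2/(2 + E)**2 (y(E, c) = ((c + c)/(E + 2))**2 = ((2*c)/(2 + E))**2 = (2*c/(2 + E))**2 = 4*c**2/(2 + E)**2)
(-72 + y(p, 11))**2 = (-72 + 4*11**2/(2 - 44)**2)**2 = (-72 + 4*121/(-42)**2)**2 = (-72 + 4*121*(1/1764))**2 = (-72 + 121/441)**2 = (-31631/441)**2 = 1000520161/194481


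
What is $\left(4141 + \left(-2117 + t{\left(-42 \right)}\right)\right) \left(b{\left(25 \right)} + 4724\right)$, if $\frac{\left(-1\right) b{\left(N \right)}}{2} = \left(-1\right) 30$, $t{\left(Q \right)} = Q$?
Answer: $9481888$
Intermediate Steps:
$b{\left(N \right)} = 60$ ($b{\left(N \right)} = - 2 \left(\left(-1\right) 30\right) = \left(-2\right) \left(-30\right) = 60$)
$\left(4141 + \left(-2117 + t{\left(-42 \right)}\right)\right) \left(b{\left(25 \right)} + 4724\right) = \left(4141 - 2159\right) \left(60 + 4724\right) = \left(4141 - 2159\right) 4784 = 1982 \cdot 4784 = 9481888$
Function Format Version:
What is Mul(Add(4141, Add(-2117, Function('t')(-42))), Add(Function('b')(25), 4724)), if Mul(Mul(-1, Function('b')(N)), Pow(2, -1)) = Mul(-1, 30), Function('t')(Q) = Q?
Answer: 9481888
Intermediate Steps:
Function('b')(N) = 60 (Function('b')(N) = Mul(-2, Mul(-1, 30)) = Mul(-2, -30) = 60)
Mul(Add(4141, Add(-2117, Function('t')(-42))), Add(Function('b')(25), 4724)) = Mul(Add(4141, Add(-2117, -42)), Add(60, 4724)) = Mul(Add(4141, -2159), 4784) = Mul(1982, 4784) = 9481888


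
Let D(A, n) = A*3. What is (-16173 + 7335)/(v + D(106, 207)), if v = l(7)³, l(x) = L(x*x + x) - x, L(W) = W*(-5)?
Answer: 8838/23639585 ≈ 0.00037386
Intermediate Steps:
L(W) = -5*W
l(x) = -6*x - 5*x² (l(x) = -5*(x*x + x) - x = -5*(x² + x) - x = -5*(x + x²) - x = (-5*x - 5*x²) - x = -6*x - 5*x²)
D(A, n) = 3*A
v = -23639903 (v = (7*(-6 - 5*7))³ = (7*(-6 - 35))³ = (7*(-41))³ = (-287)³ = -23639903)
(-16173 + 7335)/(v + D(106, 207)) = (-16173 + 7335)/(-23639903 + 3*106) = -8838/(-23639903 + 318) = -8838/(-23639585) = -8838*(-1/23639585) = 8838/23639585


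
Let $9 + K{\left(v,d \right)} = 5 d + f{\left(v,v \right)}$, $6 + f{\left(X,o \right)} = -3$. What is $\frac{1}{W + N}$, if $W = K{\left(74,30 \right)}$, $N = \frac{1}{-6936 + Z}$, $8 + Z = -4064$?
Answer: $\frac{11008}{1453055} \approx 0.0075758$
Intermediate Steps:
$Z = -4072$ ($Z = -8 - 4064 = -4072$)
$f{\left(X,o \right)} = -9$ ($f{\left(X,o \right)} = -6 - 3 = -9$)
$K{\left(v,d \right)} = -18 + 5 d$ ($K{\left(v,d \right)} = -9 + \left(5 d - 9\right) = -9 + \left(-9 + 5 d\right) = -18 + 5 d$)
$N = - \frac{1}{11008}$ ($N = \frac{1}{-6936 - 4072} = \frac{1}{-11008} = - \frac{1}{11008} \approx -9.0843 \cdot 10^{-5}$)
$W = 132$ ($W = -18 + 5 \cdot 30 = -18 + 150 = 132$)
$\frac{1}{W + N} = \frac{1}{132 - \frac{1}{11008}} = \frac{1}{\frac{1453055}{11008}} = \frac{11008}{1453055}$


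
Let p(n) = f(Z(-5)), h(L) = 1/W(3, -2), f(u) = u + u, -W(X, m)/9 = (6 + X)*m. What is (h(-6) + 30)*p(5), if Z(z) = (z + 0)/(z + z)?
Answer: 4861/162 ≈ 30.006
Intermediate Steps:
W(X, m) = -9*m*(6 + X) (W(X, m) = -9*(6 + X)*m = -9*m*(6 + X))
Z(z) = 1/2 (Z(z) = z/((2*z)) = z*(1/(2*z)) = 1/2)
f(u) = 2*u
h(L) = 1/162 (h(L) = 1/(-9*(-2)*(6 + 3)) = 1/(-9*(-2)*9) = 1/162)
p(n) = 1 (p(n) = 2*(1/2) = 1)
(h(-6) + 30)*p(5) = (1/162 + 30)*1 = (4861/162)*1 = 4861/162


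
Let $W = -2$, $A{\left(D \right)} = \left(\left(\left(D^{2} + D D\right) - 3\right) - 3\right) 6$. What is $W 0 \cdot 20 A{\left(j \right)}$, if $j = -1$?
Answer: $0$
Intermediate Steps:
$A{\left(D \right)} = -36 + 12 D^{2}$ ($A{\left(D \right)} = \left(\left(\left(D^{2} + D^{2}\right) - 3\right) - 3\right) 6 = \left(\left(2 D^{2} - 3\right) - 3\right) 6 = \left(\left(-3 + 2 D^{2}\right) - 3\right) 6 = \left(-6 + 2 D^{2}\right) 6 = -36 + 12 D^{2}$)
$W 0 \cdot 20 A{\left(j \right)} = \left(-2\right) 0 \cdot 20 \left(-36 + 12 \left(-1\right)^{2}\right) = 0 \cdot 20 \left(-36 + 12 \cdot 1\right) = 0 \left(-36 + 12\right) = 0 \left(-24\right) = 0$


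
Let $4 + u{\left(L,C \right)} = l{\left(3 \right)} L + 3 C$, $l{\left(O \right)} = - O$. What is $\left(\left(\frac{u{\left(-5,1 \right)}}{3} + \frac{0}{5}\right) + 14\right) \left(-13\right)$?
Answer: $- \frac{728}{3} \approx -242.67$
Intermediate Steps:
$u{\left(L,C \right)} = -4 - 3 L + 3 C$ ($u{\left(L,C \right)} = -4 + \left(\left(-1\right) 3 L + 3 C\right) = -4 + \left(- 3 L + 3 C\right) = -4 - 3 L + 3 C$)
$\left(\left(\frac{u{\left(-5,1 \right)}}{3} + \frac{0}{5}\right) + 14\right) \left(-13\right) = \left(\left(\frac{-4 - -15 + 3 \cdot 1}{3} + \frac{0}{5}\right) + 14\right) \left(-13\right) = \left(\left(\left(-4 + 15 + 3\right) \frac{1}{3} + 0 \cdot \frac{1}{5}\right) + 14\right) \left(-13\right) = \left(\left(14 \cdot \frac{1}{3} + 0\right) + 14\right) \left(-13\right) = \left(\left(\frac{14}{3} + 0\right) + 14\right) \left(-13\right) = \left(\frac{14}{3} + 14\right) \left(-13\right) = \frac{56}{3} \left(-13\right) = - \frac{728}{3}$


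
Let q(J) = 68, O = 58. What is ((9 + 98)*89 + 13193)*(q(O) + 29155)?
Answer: 663829668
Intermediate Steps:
((9 + 98)*89 + 13193)*(q(O) + 29155) = ((9 + 98)*89 + 13193)*(68 + 29155) = (107*89 + 13193)*29223 = (9523 + 13193)*29223 = 22716*29223 = 663829668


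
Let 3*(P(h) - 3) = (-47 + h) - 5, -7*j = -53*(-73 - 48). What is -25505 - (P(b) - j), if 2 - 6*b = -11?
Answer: -3327349/126 ≈ -26408.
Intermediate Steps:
b = 13/6 (b = ⅓ - ⅙*(-11) = ⅓ + 11/6 = 13/6 ≈ 2.1667)
j = -6413/7 (j = -(-53)*(-73 - 48)/7 = -(-53)*(-121)/7 = -⅐*6413 = -6413/7 ≈ -916.14)
P(h) = -43/3 + h/3 (P(h) = 3 + ((-47 + h) - 5)/3 = 3 + (-52 + h)/3 = 3 + (-52/3 + h/3) = -43/3 + h/3)
-25505 - (P(b) - j) = -25505 - ((-43/3 + (⅓)*(13/6)) - 1*(-6413/7)) = -25505 - ((-43/3 + 13/18) + 6413/7) = -25505 - (-245/18 + 6413/7) = -25505 - 1*113719/126 = -25505 - 113719/126 = -3327349/126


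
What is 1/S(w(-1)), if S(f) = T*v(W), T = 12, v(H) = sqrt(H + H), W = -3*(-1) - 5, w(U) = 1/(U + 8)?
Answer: -I/24 ≈ -0.041667*I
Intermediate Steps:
w(U) = 1/(8 + U)
W = -2 (W = 3 - 5 = -2)
v(H) = sqrt(2)*sqrt(H) (v(H) = sqrt(2*H) = sqrt(2)*sqrt(H))
S(f) = 24*I (S(f) = 12*(sqrt(2)*sqrt(-2)) = 12*(sqrt(2)*(I*sqrt(2))) = 12*(2*I) = 24*I)
1/S(w(-1)) = 1/(24*I) = -I/24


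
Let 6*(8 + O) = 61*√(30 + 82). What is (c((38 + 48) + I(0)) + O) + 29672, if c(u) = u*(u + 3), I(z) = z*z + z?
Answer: 37318 + 122*√7/3 ≈ 37426.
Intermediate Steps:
I(z) = z + z² (I(z) = z² + z = z + z²)
c(u) = u*(3 + u)
O = -8 + 122*√7/3 (O = -8 + (61*√(30 + 82))/6 = -8 + (61*√112)/6 = -8 + (61*(4*√7))/6 = -8 + (244*√7)/6 = -8 + 122*√7/3 ≈ 99.594)
(c((38 + 48) + I(0)) + O) + 29672 = (((38 + 48) + 0*(1 + 0))*(3 + ((38 + 48) + 0*(1 + 0))) + (-8 + 122*√7/3)) + 29672 = ((86 + 0*1)*(3 + (86 + 0*1)) + (-8 + 122*√7/3)) + 29672 = ((86 + 0)*(3 + (86 + 0)) + (-8 + 122*√7/3)) + 29672 = (86*(3 + 86) + (-8 + 122*√7/3)) + 29672 = (86*89 + (-8 + 122*√7/3)) + 29672 = (7654 + (-8 + 122*√7/3)) + 29672 = (7646 + 122*√7/3) + 29672 = 37318 + 122*√7/3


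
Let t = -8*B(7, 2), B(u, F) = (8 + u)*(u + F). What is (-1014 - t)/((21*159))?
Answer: 22/1113 ≈ 0.019766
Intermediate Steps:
B(u, F) = (8 + u)*(F + u)
t = -1080 (t = -8*(7² + 8*2 + 8*7 + 2*7) = -8*(49 + 16 + 56 + 14) = -8*135 = -1080)
(-1014 - t)/((21*159)) = (-1014 - 1*(-1080))/((21*159)) = (-1014 + 1080)/3339 = 66*(1/3339) = 22/1113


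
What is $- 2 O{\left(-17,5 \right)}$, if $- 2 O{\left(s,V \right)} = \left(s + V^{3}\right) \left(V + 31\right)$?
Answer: $3888$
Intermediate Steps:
$O{\left(s,V \right)} = - \frac{\left(31 + V\right) \left(s + V^{3}\right)}{2}$ ($O{\left(s,V \right)} = - \frac{\left(s + V^{3}\right) \left(V + 31\right)}{2} = - \frac{\left(s + V^{3}\right) \left(31 + V\right)}{2} = - \frac{\left(31 + V\right) \left(s + V^{3}\right)}{2}$)
$- 2 O{\left(-17,5 \right)} = - 2 \left(\left(- \frac{31}{2}\right) \left(-17\right) - \frac{31 \cdot 5^{3}}{2} - \frac{5^{4}}{2} - \frac{5}{2} \left(-17\right)\right) = - 2 \left(\frac{527}{2} - \frac{3875}{2} - \frac{625}{2} + \frac{85}{2}\right) = \left(-2\right) \left(-1944\right) = 3888$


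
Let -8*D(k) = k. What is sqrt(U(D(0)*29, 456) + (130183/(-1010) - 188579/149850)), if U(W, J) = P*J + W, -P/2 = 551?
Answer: I*sqrt(14214452277843679)/168165 ≈ 708.97*I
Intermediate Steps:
P = -1102 (P = -2*551 = -1102)
D(k) = -k/8
U(W, J) = W - 1102*J (U(W, J) = -1102*J + W = W - 1102*J)
sqrt(U(D(0)*29, 456) + (130183/(-1010) - 188579/149850)) = sqrt((-1/8*0*29 - 1102*456) + (130183/(-1010) - 188579/149850)) = sqrt((0*29 - 502512) + (130183*(-1/1010) - 188579*1/149850)) = sqrt((0 - 502512) + (-130183/1010 - 188579/149850)) = sqrt(-502512 - 984919367/7567425) = sqrt(-3803706790967/7567425) = I*sqrt(14214452277843679)/168165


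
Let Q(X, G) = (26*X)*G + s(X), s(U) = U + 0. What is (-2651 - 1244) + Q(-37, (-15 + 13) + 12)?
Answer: -13552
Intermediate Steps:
s(U) = U
Q(X, G) = X + 26*G*X (Q(X, G) = (26*X)*G + X = 26*G*X + X = X + 26*G*X)
(-2651 - 1244) + Q(-37, (-15 + 13) + 12) = (-2651 - 1244) - 37*(1 + 26*((-15 + 13) + 12)) = -3895 - 37*(1 + 26*(-2 + 12)) = -3895 - 37*(1 + 26*10) = -3895 - 37*(1 + 260) = -3895 - 37*261 = -3895 - 9657 = -13552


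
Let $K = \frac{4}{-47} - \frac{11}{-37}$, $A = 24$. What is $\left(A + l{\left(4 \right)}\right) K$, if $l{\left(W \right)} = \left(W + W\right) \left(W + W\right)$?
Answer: $\frac{32472}{1739} \approx 18.673$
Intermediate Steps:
$l{\left(W \right)} = 4 W^{2}$ ($l{\left(W \right)} = 2 W 2 W = 4 W^{2}$)
$K = \frac{369}{1739}$ ($K = 4 \left(- \frac{1}{47}\right) - - \frac{11}{37} = - \frac{4}{47} + \frac{11}{37} = \frac{369}{1739} \approx 0.21219$)
$\left(A + l{\left(4 \right)}\right) K = \left(24 + 4 \cdot 4^{2}\right) \frac{369}{1739} = \left(24 + 4 \cdot 16\right) \frac{369}{1739} = \left(24 + 64\right) \frac{369}{1739} = 88 \cdot \frac{369}{1739} = \frac{32472}{1739}$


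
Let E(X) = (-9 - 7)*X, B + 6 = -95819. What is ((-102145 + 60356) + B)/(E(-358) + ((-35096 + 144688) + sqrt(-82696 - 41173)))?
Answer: -15869646480/13298826269 + 137614*I*sqrt(123869)/13298826269 ≈ -1.1933 + 0.0036419*I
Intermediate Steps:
B = -95825 (B = -6 - 95819 = -95825)
E(X) = -16*X
((-102145 + 60356) + B)/(E(-358) + ((-35096 + 144688) + sqrt(-82696 - 41173))) = ((-102145 + 60356) - 95825)/(-16*(-358) + ((-35096 + 144688) + sqrt(-82696 - 41173))) = (-41789 - 95825)/(5728 + (109592 + sqrt(-123869))) = -137614/(5728 + (109592 + I*sqrt(123869))) = -137614/(115320 + I*sqrt(123869))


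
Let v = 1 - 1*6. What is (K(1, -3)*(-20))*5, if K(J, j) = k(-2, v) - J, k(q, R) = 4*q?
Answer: 900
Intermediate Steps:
v = -5 (v = 1 - 6 = -5)
K(J, j) = -8 - J (K(J, j) = 4*(-2) - J = -8 - J)
(K(1, -3)*(-20))*5 = ((-8 - 1*1)*(-20))*5 = ((-8 - 1)*(-20))*5 = -9*(-20)*5 = 180*5 = 900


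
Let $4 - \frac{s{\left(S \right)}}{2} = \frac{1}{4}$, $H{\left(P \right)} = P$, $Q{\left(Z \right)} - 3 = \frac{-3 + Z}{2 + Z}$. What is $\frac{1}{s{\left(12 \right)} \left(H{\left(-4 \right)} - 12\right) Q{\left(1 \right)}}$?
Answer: $- \frac{1}{280} \approx -0.0035714$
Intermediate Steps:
$Q{\left(Z \right)} = 3 + \frac{-3 + Z}{2 + Z}$
$s{\left(S \right)} = \frac{15}{2}$ ($s{\left(S \right)} = 8 - \frac{2}{4} = 8 - \frac{1}{2} = \frac{15}{2}$)
$\frac{1}{s{\left(12 \right)} \left(H{\left(-4 \right)} - 12\right) Q{\left(1 \right)}} = \frac{1}{\frac{15}{2} \left(-4 - 12\right) \frac{3 + 4 \cdot 1}{2 + 1}} = \frac{1}{\frac{15}{2} \left(- 16 \frac{3 + 4}{3}\right)} = \frac{1}{\frac{15}{2} \left(- 16 \cdot \frac{1}{3} \cdot 7\right)} = \frac{1}{\frac{15}{2} \left(\left(-16\right) \frac{7}{3}\right)} = \frac{1}{\frac{15}{2} \left(- \frac{112}{3}\right)} = \frac{1}{-280} = - \frac{1}{280}$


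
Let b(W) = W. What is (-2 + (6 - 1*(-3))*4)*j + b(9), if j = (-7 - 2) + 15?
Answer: 213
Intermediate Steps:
j = 6 (j = -9 + 15 = 6)
(-2 + (6 - 1*(-3))*4)*j + b(9) = (-2 + (6 - 1*(-3))*4)*6 + 9 = (-2 + (6 + 3)*4)*6 + 9 = (-2 + 9*4)*6 + 9 = (-2 + 36)*6 + 9 = 34*6 + 9 = 204 + 9 = 213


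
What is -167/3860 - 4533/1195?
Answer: -3539389/922540 ≈ -3.8366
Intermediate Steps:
-167/3860 - 4533/1195 = -3539389/922540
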